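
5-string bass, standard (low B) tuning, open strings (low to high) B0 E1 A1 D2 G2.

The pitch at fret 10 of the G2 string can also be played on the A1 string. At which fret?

20

G2 at fret 10 is G2 + 10 semitones = F3.
The open A1 string is 10 semitones below the open G2, so the same pitch on the A1 string lies at fret 10 + 10 = 20.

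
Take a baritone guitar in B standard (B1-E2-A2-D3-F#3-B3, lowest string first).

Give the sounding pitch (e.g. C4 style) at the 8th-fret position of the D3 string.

A#3

Each fret is one semitone, so D3 + 8 = A#3.
(Equivalently spelled Bb3.)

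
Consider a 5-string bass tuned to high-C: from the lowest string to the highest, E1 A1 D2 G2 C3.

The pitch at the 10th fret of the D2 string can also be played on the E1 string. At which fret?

20

D2 at fret 10 is D2 + 10 semitones = C3.
The open E1 string is 10 semitones below the open D2, so the same pitch on the E1 string lies at fret 10 + 10 = 20.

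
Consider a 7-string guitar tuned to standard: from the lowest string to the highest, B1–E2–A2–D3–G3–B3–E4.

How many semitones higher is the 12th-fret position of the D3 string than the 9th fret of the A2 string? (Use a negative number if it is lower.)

D3 at fret 12 → D4 (MIDI 62); A2 at fret 9 → F#3 (MIDI 54).
62 − 54 = 8, so the two pitches are 8 semitones apart.

8 semitones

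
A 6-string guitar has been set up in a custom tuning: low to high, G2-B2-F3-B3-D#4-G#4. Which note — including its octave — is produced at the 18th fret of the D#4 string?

The open D#4 string plus 18 semitones: D#–E–F–F#–…–G–G#–A.
The walk passes from B into C once, so the octave number goes from 4 to 5.

A5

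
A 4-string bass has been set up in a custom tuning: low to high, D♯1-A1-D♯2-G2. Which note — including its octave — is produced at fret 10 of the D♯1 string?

C♯2

The open D♯1 string plus 10 semitones: D#–E–F–F#–…–B–C–C#.
The walk passes from B into C once, so the octave number goes from 1 to 2.
(Equivalently spelled D♭2.)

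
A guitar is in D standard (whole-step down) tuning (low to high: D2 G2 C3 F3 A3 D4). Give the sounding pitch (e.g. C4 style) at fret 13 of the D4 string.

D♯5

D4 is MIDI 62. Adding 13 gives 75, which is D♯5.
(Equivalently spelled E♭5.)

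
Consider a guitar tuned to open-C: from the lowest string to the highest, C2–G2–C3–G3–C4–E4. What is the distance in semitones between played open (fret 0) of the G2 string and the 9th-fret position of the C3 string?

14 semitones

G2 at fret 0 → G2 (MIDI 43); C3 at fret 9 → A3 (MIDI 57).
43 − 57 = -14, so the two pitches are 14 semitones apart, with A3 the higher.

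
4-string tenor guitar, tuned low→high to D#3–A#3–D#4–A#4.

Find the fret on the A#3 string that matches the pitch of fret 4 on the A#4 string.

16

Fret 4 on A#4 is MIDI 70 + 4 = 74 (D5). On the A#3 string (open MIDI 58), that pitch is 74 − 58 = fret 16.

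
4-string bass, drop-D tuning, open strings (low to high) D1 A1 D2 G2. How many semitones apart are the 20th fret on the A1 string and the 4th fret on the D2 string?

A1 at fret 20 → F3 (MIDI 53); D2 at fret 4 → F♯2 (MIDI 42).
53 − 42 = 11, so the two pitches are 11 semitones apart, with F3 the higher.

11 semitones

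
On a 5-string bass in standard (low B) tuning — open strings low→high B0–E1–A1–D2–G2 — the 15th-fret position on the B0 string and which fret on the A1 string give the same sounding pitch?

B0 at fret 15 is B0 + 15 semitones = D2.
The open A1 string is 10 semitones above the open B0, so the same pitch on the A1 string lies at fret 15 − 10 = 5.

5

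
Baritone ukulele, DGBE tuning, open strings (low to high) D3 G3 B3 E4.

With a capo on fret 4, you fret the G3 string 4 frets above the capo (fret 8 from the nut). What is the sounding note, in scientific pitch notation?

D#4

The capo raises the open G3 by 4 semitones to B3; fretting 4 more gives G3 + 4 + 4 = G3 + 8 semitones = D#4.
(Also written Eb.)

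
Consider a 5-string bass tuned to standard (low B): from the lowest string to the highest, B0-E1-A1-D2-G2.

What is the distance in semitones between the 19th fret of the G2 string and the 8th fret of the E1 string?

G2 at fret 19 → D4 (MIDI 62); E1 at fret 8 → C2 (MIDI 36).
62 − 36 = 26, so the two pitches are 26 semitones apart, with D4 the higher.

26 semitones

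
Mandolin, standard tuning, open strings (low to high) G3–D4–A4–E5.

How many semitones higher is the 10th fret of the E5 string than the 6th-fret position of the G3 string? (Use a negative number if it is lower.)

E5 at fret 10 → D6 (MIDI 86); G3 at fret 6 → C#4 (MIDI 61).
86 − 61 = 25, so the two pitches are 25 semitones apart.

25 semitones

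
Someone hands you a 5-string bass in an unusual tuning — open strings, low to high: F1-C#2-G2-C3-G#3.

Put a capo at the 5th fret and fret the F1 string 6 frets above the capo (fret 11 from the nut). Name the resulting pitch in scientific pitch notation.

The capo raises the open F1 by 5 semitones to A#1; fretting 6 more gives F1 + 5 + 6 = F1 + 11 semitones = E2.

E2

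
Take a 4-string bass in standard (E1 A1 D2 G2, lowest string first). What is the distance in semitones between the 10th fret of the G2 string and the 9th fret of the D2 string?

G2 at fret 10 → F3 (MIDI 53); D2 at fret 9 → B2 (MIDI 47).
53 − 47 = 6, so the two pitches are 6 semitones apart, with F3 the higher.

6 semitones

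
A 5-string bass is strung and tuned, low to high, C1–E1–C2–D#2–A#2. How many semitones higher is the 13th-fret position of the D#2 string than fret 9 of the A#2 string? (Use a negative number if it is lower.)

D#2 at fret 13 → E3 (MIDI 52); A#2 at fret 9 → G3 (MIDI 55).
52 − 55 = -3, so the two pitches are 3 semitones apart.

-3 semitones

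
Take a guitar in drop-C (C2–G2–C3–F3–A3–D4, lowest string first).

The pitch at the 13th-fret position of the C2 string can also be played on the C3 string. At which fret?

1

Fret 13 on C2 is MIDI 36 + 13 = 49 (C#3). On the C3 string (open MIDI 48), that pitch is 49 − 48 = fret 1.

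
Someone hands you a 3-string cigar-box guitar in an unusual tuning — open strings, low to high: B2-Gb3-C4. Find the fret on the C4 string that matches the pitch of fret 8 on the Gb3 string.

2

Fret 8 on Gb3 is MIDI 54 + 8 = 62 (D4). On the C4 string (open MIDI 60), that pitch is 62 − 60 = fret 2.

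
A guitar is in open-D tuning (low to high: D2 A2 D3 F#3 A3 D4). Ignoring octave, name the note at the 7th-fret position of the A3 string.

E

A3 is MIDI 57. Adding 7 gives 64; 64 mod 12 = 4, i.e. E.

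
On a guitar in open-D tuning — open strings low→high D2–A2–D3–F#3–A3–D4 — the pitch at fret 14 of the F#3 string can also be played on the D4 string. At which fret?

6

Fret 14 on F#3 is MIDI 54 + 14 = 68 (G#4). On the D4 string (open MIDI 62), that pitch is 68 − 62 = fret 6.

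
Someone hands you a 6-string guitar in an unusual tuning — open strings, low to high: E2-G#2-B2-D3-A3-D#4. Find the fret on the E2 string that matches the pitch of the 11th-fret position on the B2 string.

B2 at fret 11 is B2 + 11 semitones = A#3.
The open E2 string is 7 semitones below the open B2, so the same pitch on the E2 string lies at fret 11 + 7 = 18.

18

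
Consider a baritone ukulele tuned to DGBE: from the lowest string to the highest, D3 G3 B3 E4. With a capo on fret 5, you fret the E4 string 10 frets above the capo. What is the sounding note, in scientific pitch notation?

The capo raises the open E4 by 5 semitones to A4; fretting 10 more gives E4 + 5 + 10 = E4 + 15 semitones = G5.

G5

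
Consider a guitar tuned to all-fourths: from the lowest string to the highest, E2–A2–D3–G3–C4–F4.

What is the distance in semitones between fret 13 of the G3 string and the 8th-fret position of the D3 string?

G3 at fret 13 → G#4 (MIDI 68); D3 at fret 8 → A#3 (MIDI 58).
68 − 58 = 10, so the two pitches are 10 semitones apart, with G#4 the higher.

10 semitones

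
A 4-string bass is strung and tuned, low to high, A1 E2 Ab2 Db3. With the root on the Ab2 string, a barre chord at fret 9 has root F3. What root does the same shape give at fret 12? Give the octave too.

Ab3

Moving from fret 9 to fret 12 shifts the root by 3 semitones.
F3 up 3 semitones is Ab3.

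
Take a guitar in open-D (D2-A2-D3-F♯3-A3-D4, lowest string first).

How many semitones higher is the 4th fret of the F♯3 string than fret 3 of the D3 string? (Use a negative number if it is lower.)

F♯3 at fret 4 → A♯3 (MIDI 58); D3 at fret 3 → F3 (MIDI 53).
58 − 53 = 5, so the two pitches are 5 semitones apart.

5 semitones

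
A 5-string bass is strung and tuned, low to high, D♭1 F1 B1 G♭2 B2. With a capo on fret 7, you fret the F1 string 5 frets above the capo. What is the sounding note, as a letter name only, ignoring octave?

The capo raises the open F1 by 7 semitones to C2; fretting 5 more gives F1 + 7 + 5 = F1 + 12 semitones, landing on F.

F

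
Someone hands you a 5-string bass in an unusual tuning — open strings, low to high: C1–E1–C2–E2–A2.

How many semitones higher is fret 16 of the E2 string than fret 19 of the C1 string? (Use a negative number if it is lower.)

E2 at fret 16 → G#3 (MIDI 56); C1 at fret 19 → G2 (MIDI 43).
56 − 43 = 13, so the two pitches are 13 semitones apart.

13 semitones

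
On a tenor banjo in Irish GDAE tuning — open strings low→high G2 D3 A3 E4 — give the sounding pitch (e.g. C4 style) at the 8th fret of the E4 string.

E4 is MIDI 64. Adding 8 gives 72, which is C5.

C5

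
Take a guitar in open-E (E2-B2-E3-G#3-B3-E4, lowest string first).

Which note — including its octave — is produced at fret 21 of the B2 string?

The open B2 string plus 21 semitones: B–C–C#–D–…–F#–G–G#.
The walk passes from B into C 2 times, so the octave number goes from 2 to 4.
(Equivalently spelled Ab4.)

G#4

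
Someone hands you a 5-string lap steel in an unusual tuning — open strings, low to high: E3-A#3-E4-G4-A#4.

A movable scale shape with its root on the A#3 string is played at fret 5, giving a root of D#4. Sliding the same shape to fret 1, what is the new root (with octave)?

B3

Moving from fret 5 to fret 1 shifts the root by -4 semitones.
D#4 down 4 semitones is B3.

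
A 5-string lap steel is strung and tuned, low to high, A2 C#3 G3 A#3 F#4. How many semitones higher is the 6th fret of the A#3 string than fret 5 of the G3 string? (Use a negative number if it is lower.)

A#3 at fret 6 → E4 (MIDI 64); G3 at fret 5 → C4 (MIDI 60).
64 − 60 = 4, so the two pitches are 4 semitones apart.

4 semitones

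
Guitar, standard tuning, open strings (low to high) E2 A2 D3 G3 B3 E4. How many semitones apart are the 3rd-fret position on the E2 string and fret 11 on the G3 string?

E2 at fret 3 → G2 (MIDI 43); G3 at fret 11 → F#4 (MIDI 66).
43 − 66 = -23, so the two pitches are 23 semitones apart, with F#4 the higher.

23 semitones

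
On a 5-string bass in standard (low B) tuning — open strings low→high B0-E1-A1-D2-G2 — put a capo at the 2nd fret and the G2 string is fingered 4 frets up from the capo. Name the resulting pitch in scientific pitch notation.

The capo raises the open G2 by 2 semitones to A2; fretting 4 more gives G2 + 2 + 4 = G2 + 6 semitones = C♯3.

C♯3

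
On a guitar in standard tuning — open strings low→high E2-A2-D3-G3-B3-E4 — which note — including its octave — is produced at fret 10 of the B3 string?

Each fret is one semitone, so B3 + 10 = A4.

A4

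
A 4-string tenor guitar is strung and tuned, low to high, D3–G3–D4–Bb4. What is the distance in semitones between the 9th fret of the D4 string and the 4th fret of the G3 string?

12 semitones

D4 at fret 9 → B4 (MIDI 71); G3 at fret 4 → B3 (MIDI 59).
71 − 59 = 12, so the two pitches are 12 semitones apart, with B4 the higher.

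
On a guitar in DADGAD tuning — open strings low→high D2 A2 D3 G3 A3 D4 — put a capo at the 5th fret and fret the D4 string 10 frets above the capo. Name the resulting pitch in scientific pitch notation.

The capo raises the open D4 by 5 semitones to G4; fretting 10 more gives D4 + 5 + 10 = D4 + 15 semitones = F5.

F5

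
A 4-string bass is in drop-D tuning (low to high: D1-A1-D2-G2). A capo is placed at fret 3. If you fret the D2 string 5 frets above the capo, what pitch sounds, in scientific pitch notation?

The capo raises the open D2 by 3 semitones to F2; fretting 5 more gives D2 + 3 + 5 = D2 + 8 semitones = A#2.
(Also written Bb.)

A#2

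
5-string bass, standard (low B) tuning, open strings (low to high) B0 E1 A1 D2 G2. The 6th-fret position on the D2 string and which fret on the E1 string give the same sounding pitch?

16

D2 at fret 6 is D2 + 6 semitones = G#2.
The open E1 string is 10 semitones below the open D2, so the same pitch on the E1 string lies at fret 6 + 10 = 16.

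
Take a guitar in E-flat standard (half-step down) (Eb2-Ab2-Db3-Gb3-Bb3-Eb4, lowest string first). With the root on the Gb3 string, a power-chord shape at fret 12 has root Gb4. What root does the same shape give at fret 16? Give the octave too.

Bb4

Moving from fret 12 to fret 16 shifts the root by 4 semitones.
Gb4 up 4 semitones is Bb4.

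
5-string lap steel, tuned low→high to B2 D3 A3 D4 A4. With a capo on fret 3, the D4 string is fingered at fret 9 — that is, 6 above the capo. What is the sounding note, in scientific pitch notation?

B4

The capo raises the open D4 by 3 semitones to F4; fretting 6 more gives D4 + 3 + 6 = D4 + 9 semitones = B4.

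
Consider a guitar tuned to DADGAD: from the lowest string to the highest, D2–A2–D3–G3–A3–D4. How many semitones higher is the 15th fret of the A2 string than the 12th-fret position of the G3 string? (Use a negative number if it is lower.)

A2 at fret 15 → C4 (MIDI 60); G3 at fret 12 → G4 (MIDI 67).
60 − 67 = -7, so the two pitches are 7 semitones apart.

-7 semitones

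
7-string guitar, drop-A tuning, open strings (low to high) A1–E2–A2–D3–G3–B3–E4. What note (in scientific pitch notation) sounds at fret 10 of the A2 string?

G3

A2 is MIDI 45. Adding 10 gives 55, which is G3.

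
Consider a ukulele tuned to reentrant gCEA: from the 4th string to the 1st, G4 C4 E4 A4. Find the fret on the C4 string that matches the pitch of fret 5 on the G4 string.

Fret 5 on G4 is MIDI 67 + 5 = 72 (C5). On the C4 string (open MIDI 60), that pitch is 72 − 60 = fret 12.

12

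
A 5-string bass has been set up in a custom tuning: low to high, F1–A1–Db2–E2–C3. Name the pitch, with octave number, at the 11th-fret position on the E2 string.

E2 is MIDI 40. Adding 11 gives 51, which is Eb3.

Eb3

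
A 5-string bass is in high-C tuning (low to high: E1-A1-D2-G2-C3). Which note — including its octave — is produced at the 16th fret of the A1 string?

A1 is MIDI 33. Adding 16 gives 49, which is C#3.
(Equivalently spelled Db3.)

C#3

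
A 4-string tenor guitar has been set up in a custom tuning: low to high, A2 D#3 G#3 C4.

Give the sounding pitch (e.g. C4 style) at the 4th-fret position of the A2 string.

Each fret is one semitone, so A2 + 4 = C#3.

C#3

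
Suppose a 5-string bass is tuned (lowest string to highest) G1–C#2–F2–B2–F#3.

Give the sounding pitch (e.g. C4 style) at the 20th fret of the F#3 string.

D5

The open F#3 string plus 20 semitones: F#–G–G#–A–…–C–C#–D.
The walk passes from B into C 2 times, so the octave number goes from 3 to 5.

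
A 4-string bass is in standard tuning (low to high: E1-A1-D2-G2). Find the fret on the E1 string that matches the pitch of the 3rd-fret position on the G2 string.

Fret 3 on G2 is MIDI 43 + 3 = 46 (A#2). On the E1 string (open MIDI 28), that pitch is 46 − 28 = fret 18.

18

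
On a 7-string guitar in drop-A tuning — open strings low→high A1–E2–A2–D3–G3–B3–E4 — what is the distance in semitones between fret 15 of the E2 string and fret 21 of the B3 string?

25 semitones

E2 at fret 15 → G3 (MIDI 55); B3 at fret 21 → G#5 (MIDI 80).
55 − 80 = -25, so the two pitches are 25 semitones apart, with G#5 the higher.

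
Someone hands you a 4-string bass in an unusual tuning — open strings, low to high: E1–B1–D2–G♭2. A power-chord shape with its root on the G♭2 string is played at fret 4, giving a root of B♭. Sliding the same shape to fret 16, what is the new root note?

B♭

Moving from fret 4 to fret 16 shifts the root by 12 semitones.
B♭ up 12 semitones is B♭.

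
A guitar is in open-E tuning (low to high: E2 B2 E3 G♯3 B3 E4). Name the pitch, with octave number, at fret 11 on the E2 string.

Each fret is one semitone, so E2 + 11 = D♯3.
(Equivalently spelled E♭3.)

D♯3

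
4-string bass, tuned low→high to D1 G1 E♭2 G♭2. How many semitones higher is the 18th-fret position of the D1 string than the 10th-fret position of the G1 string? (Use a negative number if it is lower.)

3 semitones

D1 at fret 18 → A♭2 (MIDI 44); G1 at fret 10 → F2 (MIDI 41).
44 − 41 = 3, so the two pitches are 3 semitones apart.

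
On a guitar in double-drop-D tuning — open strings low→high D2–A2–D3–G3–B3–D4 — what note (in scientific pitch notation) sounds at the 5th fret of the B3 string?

B3 is MIDI 59. Adding 5 gives 64, which is E4.

E4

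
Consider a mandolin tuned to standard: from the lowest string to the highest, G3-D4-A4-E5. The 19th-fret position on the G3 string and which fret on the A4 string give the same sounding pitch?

G3 at fret 19 is G3 + 19 semitones = D5.
The open A4 string is 14 semitones above the open G3, so the same pitch on the A4 string lies at fret 19 − 14 = 5.

5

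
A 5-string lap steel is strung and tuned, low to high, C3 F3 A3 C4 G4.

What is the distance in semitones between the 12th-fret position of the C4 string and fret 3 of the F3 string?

C4 at fret 12 → C5 (MIDI 72); F3 at fret 3 → G♯3 (MIDI 56).
72 − 56 = 16, so the two pitches are 16 semitones apart, with C5 the higher.

16 semitones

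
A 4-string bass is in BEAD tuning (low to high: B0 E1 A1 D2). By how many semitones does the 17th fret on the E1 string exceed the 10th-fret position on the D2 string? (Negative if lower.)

E1 at fret 17 → A2 (MIDI 45); D2 at fret 10 → C3 (MIDI 48).
45 − 48 = -3, so the two pitches are 3 semitones apart.

-3 semitones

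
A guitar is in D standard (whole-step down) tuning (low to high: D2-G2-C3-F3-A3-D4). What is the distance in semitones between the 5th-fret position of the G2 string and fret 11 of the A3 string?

20 semitones

G2 at fret 5 → C3 (MIDI 48); A3 at fret 11 → G#4 (MIDI 68).
48 − 68 = -20, so the two pitches are 20 semitones apart, with G#4 the higher.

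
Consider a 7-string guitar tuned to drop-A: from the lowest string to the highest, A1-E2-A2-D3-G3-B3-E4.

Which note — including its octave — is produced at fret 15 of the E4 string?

The open E4 string plus 15 semitones: E–F–F#–G–…–F–F#–G.
The walk passes from B into C once, so the octave number goes from 4 to 5.

G5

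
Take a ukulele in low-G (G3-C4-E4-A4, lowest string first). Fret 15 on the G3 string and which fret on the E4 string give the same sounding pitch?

6

Fret 15 on G3 is MIDI 55 + 15 = 70 (A#4). On the E4 string (open MIDI 64), that pitch is 70 − 64 = fret 6.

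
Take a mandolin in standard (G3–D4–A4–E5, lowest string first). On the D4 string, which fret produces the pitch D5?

12

D5 is 12 semitones above the open D4 (D–D#–E–F–…–C–C#–D), so it sits at fret 12.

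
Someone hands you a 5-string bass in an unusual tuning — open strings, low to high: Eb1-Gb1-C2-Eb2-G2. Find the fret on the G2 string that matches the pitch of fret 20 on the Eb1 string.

4

Fret 20 on Eb1 is MIDI 27 + 20 = 47 (B2). On the G2 string (open MIDI 43), that pitch is 47 − 43 = fret 4.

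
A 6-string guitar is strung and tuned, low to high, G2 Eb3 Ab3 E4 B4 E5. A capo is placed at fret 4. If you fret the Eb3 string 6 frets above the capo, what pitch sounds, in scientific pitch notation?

Db4

The capo raises the open Eb3 by 4 semitones to G3; fretting 6 more gives Eb3 + 4 + 6 = Eb3 + 10 semitones = Db4.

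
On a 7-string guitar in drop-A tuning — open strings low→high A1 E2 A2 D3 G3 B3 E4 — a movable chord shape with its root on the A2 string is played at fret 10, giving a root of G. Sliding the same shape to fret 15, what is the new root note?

Moving from fret 10 to fret 15 shifts the root by 5 semitones.
G up 5 semitones is C.

C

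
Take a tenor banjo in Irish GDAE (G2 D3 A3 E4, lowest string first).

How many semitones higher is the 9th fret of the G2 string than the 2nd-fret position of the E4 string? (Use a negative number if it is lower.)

G2 at fret 9 → E3 (MIDI 52); E4 at fret 2 → F♯4 (MIDI 66).
52 − 66 = -14, so the two pitches are 14 semitones apart.

-14 semitones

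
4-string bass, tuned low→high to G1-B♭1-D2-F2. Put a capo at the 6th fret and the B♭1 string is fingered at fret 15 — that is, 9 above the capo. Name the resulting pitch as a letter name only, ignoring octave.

D♭

The capo raises the open B♭1 by 6 semitones to E2; fretting 9 more gives B♭1 + 6 + 9 = B♭1 + 15 semitones, landing on D♭.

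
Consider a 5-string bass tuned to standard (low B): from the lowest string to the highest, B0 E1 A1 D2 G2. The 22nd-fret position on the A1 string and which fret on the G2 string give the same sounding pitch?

12

A1 at fret 22 is A1 + 22 semitones = G3.
The open G2 string is 10 semitones above the open A1, so the same pitch on the G2 string lies at fret 22 − 10 = 12.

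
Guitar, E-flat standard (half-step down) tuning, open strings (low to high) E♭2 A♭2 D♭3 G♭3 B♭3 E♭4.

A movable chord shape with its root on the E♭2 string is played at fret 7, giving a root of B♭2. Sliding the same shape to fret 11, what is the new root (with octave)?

Moving from fret 7 to fret 11 shifts the root by 4 semitones.
B♭2 up 4 semitones is D3.

D3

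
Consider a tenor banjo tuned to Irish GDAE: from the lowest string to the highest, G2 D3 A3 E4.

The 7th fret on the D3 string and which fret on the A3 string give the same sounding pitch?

D3 at fret 7 is D3 + 7 semitones = A3.
The open A3 string is 7 semitones above the open D3, so the same pitch on the A3 string lies at fret 7 − 7 = 0.

0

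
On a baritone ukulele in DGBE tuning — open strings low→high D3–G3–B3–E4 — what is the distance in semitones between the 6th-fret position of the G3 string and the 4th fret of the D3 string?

7 semitones

G3 at fret 6 → C#4 (MIDI 61); D3 at fret 4 → F#3 (MIDI 54).
61 − 54 = 7, so the two pitches are 7 semitones apart, with C#4 the higher.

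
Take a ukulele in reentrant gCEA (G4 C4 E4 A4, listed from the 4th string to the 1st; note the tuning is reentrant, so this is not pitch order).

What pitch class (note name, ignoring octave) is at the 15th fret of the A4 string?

A4 is MIDI 69. Adding 15 gives 84; 84 mod 12 = 0, i.e. C.

C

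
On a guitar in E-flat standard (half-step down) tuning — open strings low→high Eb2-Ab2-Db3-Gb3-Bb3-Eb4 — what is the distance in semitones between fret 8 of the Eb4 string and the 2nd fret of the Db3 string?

20 semitones

Eb4 at fret 8 → B4 (MIDI 71); Db3 at fret 2 → Eb3 (MIDI 51).
71 − 51 = 20, so the two pitches are 20 semitones apart, with B4 the higher.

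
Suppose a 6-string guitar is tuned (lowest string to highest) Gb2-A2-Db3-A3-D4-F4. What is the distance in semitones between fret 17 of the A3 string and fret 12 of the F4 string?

3 semitones

A3 at fret 17 → D5 (MIDI 74); F4 at fret 12 → F5 (MIDI 77).
74 − 77 = -3, so the two pitches are 3 semitones apart, with F5 the higher.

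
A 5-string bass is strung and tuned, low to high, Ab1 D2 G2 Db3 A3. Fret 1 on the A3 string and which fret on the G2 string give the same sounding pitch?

A3 at fret 1 is A3 + 1 semitone = Bb3.
The open G2 string is 14 semitones below the open A3, so the same pitch on the G2 string lies at fret 1 + 14 = 15.

15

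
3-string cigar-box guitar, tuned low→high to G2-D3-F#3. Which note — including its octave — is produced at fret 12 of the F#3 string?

F#4

The open F#3 string plus 12 semitones: F#–G–G#–A–…–E–F–F#.
The walk passes from B into C once, so the octave number goes from 3 to 4.
(Equivalently spelled Gb4.)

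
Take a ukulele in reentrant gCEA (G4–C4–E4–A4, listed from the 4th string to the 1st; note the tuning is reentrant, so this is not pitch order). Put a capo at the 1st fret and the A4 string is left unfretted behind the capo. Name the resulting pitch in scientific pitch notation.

The capo raises the open A4 by 1 semitone to A#4; fretting 0 more gives A4 + 1 + 0 = A4 + 1 semitone = A#4.

A#4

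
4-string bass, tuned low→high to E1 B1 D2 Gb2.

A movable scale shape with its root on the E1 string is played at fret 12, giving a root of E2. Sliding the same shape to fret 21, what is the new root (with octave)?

Db3

Moving from fret 12 to fret 21 shifts the root by 9 semitones.
E2 up 9 semitones is Db3.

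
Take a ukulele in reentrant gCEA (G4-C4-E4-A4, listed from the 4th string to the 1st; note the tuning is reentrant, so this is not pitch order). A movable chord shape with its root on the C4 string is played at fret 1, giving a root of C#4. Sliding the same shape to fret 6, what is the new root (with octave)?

Moving from fret 1 to fret 6 shifts the root by 5 semitones.
C#4 up 5 semitones is F#4.

F#4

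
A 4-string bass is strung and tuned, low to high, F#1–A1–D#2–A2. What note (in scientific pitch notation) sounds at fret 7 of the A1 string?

A1 is MIDI 33. Adding 7 gives 40, which is E2.

E2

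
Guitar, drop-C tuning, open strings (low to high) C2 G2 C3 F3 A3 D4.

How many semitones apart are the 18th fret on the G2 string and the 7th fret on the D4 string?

G2 at fret 18 → C#4 (MIDI 61); D4 at fret 7 → A4 (MIDI 69).
61 − 69 = -8, so the two pitches are 8 semitones apart, with A4 the higher.

8 semitones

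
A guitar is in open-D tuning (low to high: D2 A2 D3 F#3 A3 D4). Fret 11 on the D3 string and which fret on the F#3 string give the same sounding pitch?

7

D3 at fret 11 is D3 + 11 semitones = C#4.
The open F#3 string is 4 semitones above the open D3, so the same pitch on the F#3 string lies at fret 11 − 4 = 7.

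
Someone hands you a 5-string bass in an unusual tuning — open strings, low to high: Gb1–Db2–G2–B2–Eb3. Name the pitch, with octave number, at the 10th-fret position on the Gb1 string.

The open Gb1 string plus 10 semitones: Gb–G–Ab–A–…–D–Eb–E.
The walk passes from B into C once, so the octave number goes from 1 to 2.

E2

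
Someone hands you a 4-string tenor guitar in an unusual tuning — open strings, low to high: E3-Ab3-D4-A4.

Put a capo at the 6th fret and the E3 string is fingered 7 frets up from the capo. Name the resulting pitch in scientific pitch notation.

The capo raises the open E3 by 6 semitones to Bb3; fretting 7 more gives E3 + 6 + 7 = E3 + 13 semitones = F4.

F4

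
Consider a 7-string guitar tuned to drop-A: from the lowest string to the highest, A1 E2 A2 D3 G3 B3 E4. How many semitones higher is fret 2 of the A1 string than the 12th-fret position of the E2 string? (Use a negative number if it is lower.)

-17 semitones

A1 at fret 2 → B1 (MIDI 35); E2 at fret 12 → E3 (MIDI 52).
35 − 52 = -17, so the two pitches are 17 semitones apart.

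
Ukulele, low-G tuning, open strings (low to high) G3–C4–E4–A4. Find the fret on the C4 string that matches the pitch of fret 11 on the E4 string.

15

Fret 11 on E4 is MIDI 64 + 11 = 75 (D♯5). On the C4 string (open MIDI 60), that pitch is 75 − 60 = fret 15.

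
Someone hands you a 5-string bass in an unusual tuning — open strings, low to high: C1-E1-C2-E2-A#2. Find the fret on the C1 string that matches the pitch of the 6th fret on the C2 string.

C2 at fret 6 is C2 + 6 semitones = F#2.
The open C1 string is 12 semitones below the open C2, so the same pitch on the C1 string lies at fret 6 + 12 = 18.

18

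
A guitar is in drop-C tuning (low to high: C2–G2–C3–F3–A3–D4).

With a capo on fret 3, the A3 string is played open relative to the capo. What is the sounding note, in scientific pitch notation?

C4

The capo raises the open A3 by 3 semitones to C4; fretting 0 more gives A3 + 3 + 0 = A3 + 3 semitones = C4.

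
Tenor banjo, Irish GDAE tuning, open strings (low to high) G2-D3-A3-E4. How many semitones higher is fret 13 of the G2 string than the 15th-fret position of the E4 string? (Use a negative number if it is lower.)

-23 semitones

G2 at fret 13 → G#3 (MIDI 56); E4 at fret 15 → G5 (MIDI 79).
56 − 79 = -23, so the two pitches are 23 semitones apart.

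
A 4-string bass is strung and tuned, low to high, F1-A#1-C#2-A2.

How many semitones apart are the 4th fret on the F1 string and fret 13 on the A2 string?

F1 at fret 4 → A1 (MIDI 33); A2 at fret 13 → A#3 (MIDI 58).
33 − 58 = -25, so the two pitches are 25 semitones apart, with A#3 the higher.

25 semitones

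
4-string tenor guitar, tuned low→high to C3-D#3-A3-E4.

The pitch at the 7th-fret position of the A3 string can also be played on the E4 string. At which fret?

Fret 7 on A3 is MIDI 57 + 7 = 64 (E4). On the E4 string (open MIDI 64), that pitch is 64 − 64 = fret 0.

0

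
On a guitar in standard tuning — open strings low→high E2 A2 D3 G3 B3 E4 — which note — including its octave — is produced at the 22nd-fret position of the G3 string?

Each fret is one semitone, so G3 + 22 = F5.

F5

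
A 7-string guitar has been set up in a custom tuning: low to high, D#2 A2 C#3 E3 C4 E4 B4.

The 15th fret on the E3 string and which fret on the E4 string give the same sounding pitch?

3

Fret 15 on E3 is MIDI 52 + 15 = 67 (G4). On the E4 string (open MIDI 64), that pitch is 67 − 64 = fret 3.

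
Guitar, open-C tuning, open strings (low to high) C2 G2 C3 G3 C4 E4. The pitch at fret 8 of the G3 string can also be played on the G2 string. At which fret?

20

G3 at fret 8 is G3 + 8 semitones = D#4.
The open G2 string is 12 semitones below the open G3, so the same pitch on the G2 string lies at fret 8 + 12 = 20.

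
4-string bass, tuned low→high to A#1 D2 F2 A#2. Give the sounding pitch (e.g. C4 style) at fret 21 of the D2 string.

B3

Each fret is one semitone, so D2 + 21 = B3.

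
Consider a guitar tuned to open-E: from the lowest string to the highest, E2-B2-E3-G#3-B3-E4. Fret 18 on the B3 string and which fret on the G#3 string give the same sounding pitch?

B3 at fret 18 is B3 + 18 semitones = F5.
The open G#3 string is 3 semitones below the open B3, so the same pitch on the G#3 string lies at fret 18 + 3 = 21.

21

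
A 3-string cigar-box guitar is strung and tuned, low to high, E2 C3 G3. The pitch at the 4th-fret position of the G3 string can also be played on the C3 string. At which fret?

11

G3 at fret 4 is G3 + 4 semitones = B3.
The open C3 string is 7 semitones below the open G3, so the same pitch on the C3 string lies at fret 4 + 7 = 11.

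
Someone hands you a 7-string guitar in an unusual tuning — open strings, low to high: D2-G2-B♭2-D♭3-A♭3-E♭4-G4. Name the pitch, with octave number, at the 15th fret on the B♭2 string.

D♭4

Each fret is one semitone, so B♭2 + 15 = D♭4.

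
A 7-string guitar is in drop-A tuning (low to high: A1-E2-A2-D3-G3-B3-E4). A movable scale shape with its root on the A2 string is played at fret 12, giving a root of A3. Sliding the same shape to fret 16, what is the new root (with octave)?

Moving from fret 12 to fret 16 shifts the root by 4 semitones.
A3 up 4 semitones is C♯4.

C♯4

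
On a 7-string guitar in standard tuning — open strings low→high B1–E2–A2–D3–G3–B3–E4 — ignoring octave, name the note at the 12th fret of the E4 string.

E

Each fret is one semitone, so E4 + 12 = E.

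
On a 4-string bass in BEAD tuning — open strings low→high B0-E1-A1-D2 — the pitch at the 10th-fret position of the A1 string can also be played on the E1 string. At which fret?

Fret 10 on A1 is MIDI 33 + 10 = 43 (G2). On the E1 string (open MIDI 28), that pitch is 43 − 28 = fret 15.

15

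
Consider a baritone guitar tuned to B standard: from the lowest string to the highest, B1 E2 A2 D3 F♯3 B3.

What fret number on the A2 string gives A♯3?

13

A♯3 is 13 semitones above the open A2 (A–A#–B–C–…–G#–A–A#), so it sits at fret 13.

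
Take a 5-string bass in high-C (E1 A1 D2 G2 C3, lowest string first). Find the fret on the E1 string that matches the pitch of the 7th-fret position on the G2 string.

22

Fret 7 on G2 is MIDI 43 + 7 = 50 (D3). On the E1 string (open MIDI 28), that pitch is 50 − 28 = fret 22.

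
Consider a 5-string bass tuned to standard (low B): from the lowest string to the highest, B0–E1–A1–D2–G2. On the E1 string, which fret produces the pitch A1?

5

A1 is 5 semitones above the open E1 (E–F–F#–G–G#–A), so it sits at fret 5.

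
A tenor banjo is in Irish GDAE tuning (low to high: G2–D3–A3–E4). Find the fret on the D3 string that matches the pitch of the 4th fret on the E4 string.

18

Fret 4 on E4 is MIDI 64 + 4 = 68 (G♯4). On the D3 string (open MIDI 50), that pitch is 68 − 50 = fret 18.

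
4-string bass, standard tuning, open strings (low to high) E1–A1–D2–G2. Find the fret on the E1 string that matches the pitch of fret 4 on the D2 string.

14

D2 at fret 4 is D2 + 4 semitones = F#2.
The open E1 string is 10 semitones below the open D2, so the same pitch on the E1 string lies at fret 4 + 10 = 14.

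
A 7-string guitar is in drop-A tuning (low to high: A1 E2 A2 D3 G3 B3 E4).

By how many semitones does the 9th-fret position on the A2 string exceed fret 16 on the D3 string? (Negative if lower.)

-12 semitones

A2 at fret 9 → F#3 (MIDI 54); D3 at fret 16 → F#4 (MIDI 66).
54 − 66 = -12, so the two pitches are 12 semitones apart.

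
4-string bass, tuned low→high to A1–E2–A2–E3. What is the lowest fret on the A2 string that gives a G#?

From A2, count semitones up the chromatic scale until reaching G#: A–A#–B–C–…–F#–G–G# — 11 steps.

11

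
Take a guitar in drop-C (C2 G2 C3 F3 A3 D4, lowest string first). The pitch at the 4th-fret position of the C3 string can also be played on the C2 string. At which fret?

16

C3 at fret 4 is C3 + 4 semitones = E3.
The open C2 string is 12 semitones below the open C3, so the same pitch on the C2 string lies at fret 4 + 12 = 16.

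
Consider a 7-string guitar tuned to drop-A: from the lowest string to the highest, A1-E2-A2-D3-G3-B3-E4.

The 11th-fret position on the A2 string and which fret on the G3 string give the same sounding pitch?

Fret 11 on A2 is MIDI 45 + 11 = 56 (G♯3). On the G3 string (open MIDI 55), that pitch is 56 − 55 = fret 1.

1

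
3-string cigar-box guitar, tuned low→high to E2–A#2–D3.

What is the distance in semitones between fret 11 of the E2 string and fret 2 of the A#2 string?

E2 at fret 11 → D#3 (MIDI 51); A#2 at fret 2 → C3 (MIDI 48).
51 − 48 = 3, so the two pitches are 3 semitones apart, with D#3 the higher.

3 semitones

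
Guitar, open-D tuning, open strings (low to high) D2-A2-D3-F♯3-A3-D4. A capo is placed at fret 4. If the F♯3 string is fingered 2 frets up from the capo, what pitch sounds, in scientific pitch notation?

The capo raises the open F♯3 by 4 semitones to A♯3; fretting 2 more gives F♯3 + 4 + 2 = F♯3 + 6 semitones = C4.

C4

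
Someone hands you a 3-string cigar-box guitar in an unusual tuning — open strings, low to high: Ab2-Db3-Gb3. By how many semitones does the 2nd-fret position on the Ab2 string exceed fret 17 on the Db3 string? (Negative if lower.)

-20 semitones

Ab2 at fret 2 → Bb2 (MIDI 46); Db3 at fret 17 → Gb4 (MIDI 66).
46 − 66 = -20, so the two pitches are 20 semitones apart.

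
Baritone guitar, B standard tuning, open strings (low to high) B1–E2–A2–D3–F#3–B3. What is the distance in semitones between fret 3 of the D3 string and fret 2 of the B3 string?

8 semitones

D3 at fret 3 → F3 (MIDI 53); B3 at fret 2 → C#4 (MIDI 61).
53 − 61 = -8, so the two pitches are 8 semitones apart, with C#4 the higher.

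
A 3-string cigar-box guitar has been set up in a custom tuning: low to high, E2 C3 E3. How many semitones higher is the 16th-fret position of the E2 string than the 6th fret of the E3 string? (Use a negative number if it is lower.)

E2 at fret 16 → G#3 (MIDI 56); E3 at fret 6 → A#3 (MIDI 58).
56 − 58 = -2, so the two pitches are 2 semitones apart.

-2 semitones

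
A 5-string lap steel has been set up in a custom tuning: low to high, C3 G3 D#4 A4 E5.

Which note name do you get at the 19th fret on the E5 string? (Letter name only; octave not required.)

Each fret is one semitone, so E5 + 19 = B.

B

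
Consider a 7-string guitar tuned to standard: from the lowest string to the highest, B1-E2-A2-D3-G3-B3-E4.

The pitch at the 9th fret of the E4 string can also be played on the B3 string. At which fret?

14

Fret 9 on E4 is MIDI 64 + 9 = 73 (C#5). On the B3 string (open MIDI 59), that pitch is 73 − 59 = fret 14.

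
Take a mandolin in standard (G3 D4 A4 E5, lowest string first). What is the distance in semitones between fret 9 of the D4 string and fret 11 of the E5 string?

16 semitones

D4 at fret 9 → B4 (MIDI 71); E5 at fret 11 → D#6 (MIDI 87).
71 − 87 = -16, so the two pitches are 16 semitones apart, with D#6 the higher.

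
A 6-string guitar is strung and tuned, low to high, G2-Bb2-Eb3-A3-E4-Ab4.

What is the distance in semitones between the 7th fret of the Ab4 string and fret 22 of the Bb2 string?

Ab4 at fret 7 → Eb5 (MIDI 75); Bb2 at fret 22 → Ab4 (MIDI 68).
75 − 68 = 7, so the two pitches are 7 semitones apart, with Eb5 the higher.

7 semitones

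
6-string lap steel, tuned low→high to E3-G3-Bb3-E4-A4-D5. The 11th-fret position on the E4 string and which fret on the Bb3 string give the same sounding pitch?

E4 at fret 11 is E4 + 11 semitones = Eb5.
The open Bb3 string is 6 semitones below the open E4, so the same pitch on the Bb3 string lies at fret 11 + 6 = 17.

17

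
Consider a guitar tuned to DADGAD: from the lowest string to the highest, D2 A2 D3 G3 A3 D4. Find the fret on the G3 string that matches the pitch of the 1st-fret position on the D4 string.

8

Fret 1 on D4 is MIDI 62 + 1 = 63 (D♯4). On the G3 string (open MIDI 55), that pitch is 63 − 55 = fret 8.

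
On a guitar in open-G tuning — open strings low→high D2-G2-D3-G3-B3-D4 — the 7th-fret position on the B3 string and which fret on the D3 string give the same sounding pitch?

16

B3 at fret 7 is B3 + 7 semitones = F♯4.
The open D3 string is 9 semitones below the open B3, so the same pitch on the D3 string lies at fret 7 + 9 = 16.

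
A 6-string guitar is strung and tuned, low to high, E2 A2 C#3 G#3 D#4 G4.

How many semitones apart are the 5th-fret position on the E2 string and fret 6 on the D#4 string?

24 semitones

E2 at fret 5 → A2 (MIDI 45); D#4 at fret 6 → A4 (MIDI 69).
45 − 69 = -24, so the two pitches are 24 semitones apart, with A4 the higher.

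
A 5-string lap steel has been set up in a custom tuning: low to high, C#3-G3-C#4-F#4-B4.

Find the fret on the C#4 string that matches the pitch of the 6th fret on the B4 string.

Fret 6 on B4 is MIDI 71 + 6 = 77 (F5). On the C#4 string (open MIDI 61), that pitch is 77 − 61 = fret 16.

16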